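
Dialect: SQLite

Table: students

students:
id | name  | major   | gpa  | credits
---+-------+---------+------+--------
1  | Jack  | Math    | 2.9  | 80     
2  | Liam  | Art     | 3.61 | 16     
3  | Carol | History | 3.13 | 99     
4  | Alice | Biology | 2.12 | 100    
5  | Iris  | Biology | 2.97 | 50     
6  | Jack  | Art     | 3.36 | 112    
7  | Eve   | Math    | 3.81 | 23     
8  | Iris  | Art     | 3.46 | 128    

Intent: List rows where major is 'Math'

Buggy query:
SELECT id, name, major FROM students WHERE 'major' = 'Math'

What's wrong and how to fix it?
Bug: 'major' in single quotes is a string literal, not the column; the comparison is literal-vs-literal and never true

Fix: Remove the quotes around the column name (or use double quotes for an identifier)

Corrected query:
SELECT id, name, major FROM students WHERE major = 'Math'

Result:
id | name | major
---+------+------
1  | Jack | Math 
7  | Eve  | Math 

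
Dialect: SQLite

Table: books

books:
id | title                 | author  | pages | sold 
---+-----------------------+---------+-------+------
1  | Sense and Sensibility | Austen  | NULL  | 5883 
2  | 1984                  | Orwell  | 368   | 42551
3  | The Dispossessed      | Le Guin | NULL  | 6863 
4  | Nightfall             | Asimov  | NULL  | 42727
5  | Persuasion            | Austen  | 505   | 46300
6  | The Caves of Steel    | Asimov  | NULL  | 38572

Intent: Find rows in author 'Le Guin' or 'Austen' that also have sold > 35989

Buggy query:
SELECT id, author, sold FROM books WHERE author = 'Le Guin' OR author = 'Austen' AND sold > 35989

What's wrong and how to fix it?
Bug: Without parentheses, AND is evaluated before OR, so the sold filter only applies to the 'Austen' branch

Fix: Group the OR with parentheses (or use IN), then AND the threshold

Corrected query:
SELECT id, author, sold FROM books WHERE (author = 'Le Guin' OR author = 'Austen') AND sold > 35989

Result:
id | author | sold 
---+--------+------
5  | Austen | 46300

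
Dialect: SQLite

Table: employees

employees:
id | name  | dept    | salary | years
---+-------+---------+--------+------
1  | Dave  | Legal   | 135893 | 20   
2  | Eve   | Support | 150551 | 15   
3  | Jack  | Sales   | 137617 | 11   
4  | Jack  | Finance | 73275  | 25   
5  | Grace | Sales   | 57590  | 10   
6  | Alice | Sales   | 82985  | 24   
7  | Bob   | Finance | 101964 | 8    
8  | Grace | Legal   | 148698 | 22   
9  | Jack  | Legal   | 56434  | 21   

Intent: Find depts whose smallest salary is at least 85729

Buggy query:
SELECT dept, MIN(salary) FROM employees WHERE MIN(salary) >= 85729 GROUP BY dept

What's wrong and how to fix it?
Bug: MIN() in WHERE is a misuse of aggregate

Fix: Use HAVING for the per-group MIN condition

Corrected query:
SELECT dept, MIN(salary) FROM employees GROUP BY dept HAVING MIN(salary) >= 85729

Result:
dept    | MIN(salary)
--------+------------
Support | 150551     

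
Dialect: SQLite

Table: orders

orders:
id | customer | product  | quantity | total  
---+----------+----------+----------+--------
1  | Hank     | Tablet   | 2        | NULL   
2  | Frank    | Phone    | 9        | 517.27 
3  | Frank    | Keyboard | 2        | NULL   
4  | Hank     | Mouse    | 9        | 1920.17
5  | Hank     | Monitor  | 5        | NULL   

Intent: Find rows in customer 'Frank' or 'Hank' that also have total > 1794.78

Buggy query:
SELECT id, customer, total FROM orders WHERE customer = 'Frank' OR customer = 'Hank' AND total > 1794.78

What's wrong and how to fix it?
Bug: Without parentheses, AND is evaluated before OR, so the total filter only applies to the 'Hank' branch

Fix: Add parentheses around the OR so the AND applies to both alternatives

Corrected query:
SELECT id, customer, total FROM orders WHERE (customer = 'Frank' OR customer = 'Hank') AND total > 1794.78

Result:
id | customer | total  
---+----------+--------
4  | Hank     | 1920.17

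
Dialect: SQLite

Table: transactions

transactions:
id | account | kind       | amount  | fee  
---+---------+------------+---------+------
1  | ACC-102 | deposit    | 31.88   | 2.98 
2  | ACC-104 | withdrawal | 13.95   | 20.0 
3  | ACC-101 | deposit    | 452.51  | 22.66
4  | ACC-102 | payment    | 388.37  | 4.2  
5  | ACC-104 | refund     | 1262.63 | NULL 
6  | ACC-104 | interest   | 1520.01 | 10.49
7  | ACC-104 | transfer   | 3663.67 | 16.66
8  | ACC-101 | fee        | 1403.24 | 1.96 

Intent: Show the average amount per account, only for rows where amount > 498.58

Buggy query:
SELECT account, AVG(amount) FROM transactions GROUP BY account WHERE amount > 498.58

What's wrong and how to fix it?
Bug: WHERE cannot follow GROUP BY

Fix: Move the WHERE clause before GROUP BY

Corrected query:
SELECT account, AVG(amount) FROM transactions WHERE amount > 498.58 GROUP BY account

Result:
account | AVG(amount)
--------+------------
ACC-101 | 1403.24    
ACC-104 | 2148.77    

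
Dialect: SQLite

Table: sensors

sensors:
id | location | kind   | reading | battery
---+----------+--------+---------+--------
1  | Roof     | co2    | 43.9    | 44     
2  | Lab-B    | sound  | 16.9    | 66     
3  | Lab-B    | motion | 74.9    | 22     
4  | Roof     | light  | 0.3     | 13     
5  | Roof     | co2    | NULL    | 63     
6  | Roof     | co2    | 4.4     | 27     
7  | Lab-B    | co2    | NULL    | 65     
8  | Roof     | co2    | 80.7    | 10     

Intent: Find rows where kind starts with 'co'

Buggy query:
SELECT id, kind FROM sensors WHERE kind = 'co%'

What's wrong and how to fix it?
Bug: '=' compares the literal string including the % character; pattern matching needs LIKE

Fix: Replace '=' with LIKE so 'co%' is treated as a pattern

Corrected query:
SELECT id, kind FROM sensors WHERE kind LIKE 'co%'

Result:
id | kind
---+-----
1  | co2 
5  | co2 
6  | co2 
7  | co2 
8  | co2 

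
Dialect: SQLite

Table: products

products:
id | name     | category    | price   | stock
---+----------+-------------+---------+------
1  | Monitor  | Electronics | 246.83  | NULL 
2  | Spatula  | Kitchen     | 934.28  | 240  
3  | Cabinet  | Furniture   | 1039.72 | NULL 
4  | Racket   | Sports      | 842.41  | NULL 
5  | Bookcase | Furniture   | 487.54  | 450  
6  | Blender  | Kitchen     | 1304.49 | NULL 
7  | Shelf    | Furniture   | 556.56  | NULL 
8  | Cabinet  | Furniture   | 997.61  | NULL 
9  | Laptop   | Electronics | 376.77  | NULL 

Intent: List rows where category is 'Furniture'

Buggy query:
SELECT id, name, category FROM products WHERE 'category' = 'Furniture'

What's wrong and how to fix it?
Bug: Single quotes denote string literals in SQL; the column name is being compared as a constant string

Fix: Reference the column as category without single quotes

Corrected query:
SELECT id, name, category FROM products WHERE category = 'Furniture'

Result:
id | name     | category 
---+----------+----------
3  | Cabinet  | Furniture
5  | Bookcase | Furniture
7  | Shelf    | Furniture
8  | Cabinet  | Furniture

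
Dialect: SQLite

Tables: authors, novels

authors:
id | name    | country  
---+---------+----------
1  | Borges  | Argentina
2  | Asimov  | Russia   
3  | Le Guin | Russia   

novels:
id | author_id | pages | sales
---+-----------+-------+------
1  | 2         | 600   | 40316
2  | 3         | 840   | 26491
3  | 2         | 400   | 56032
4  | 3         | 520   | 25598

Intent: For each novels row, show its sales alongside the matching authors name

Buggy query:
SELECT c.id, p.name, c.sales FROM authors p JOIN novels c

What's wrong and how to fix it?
Bug: JOIN with no ON clause produces a cartesian product; every novels row pairs with every authors row

Fix: Add ON c.author_id = p.id to the JOIN

Corrected query:
SELECT c.id, p.name, c.sales FROM authors p JOIN novels c ON c.author_id = p.id

Result:
id | name    | sales
---+---------+------
1  | Asimov  | 40316
2  | Le Guin | 26491
3  | Asimov  | 56032
4  | Le Guin | 25598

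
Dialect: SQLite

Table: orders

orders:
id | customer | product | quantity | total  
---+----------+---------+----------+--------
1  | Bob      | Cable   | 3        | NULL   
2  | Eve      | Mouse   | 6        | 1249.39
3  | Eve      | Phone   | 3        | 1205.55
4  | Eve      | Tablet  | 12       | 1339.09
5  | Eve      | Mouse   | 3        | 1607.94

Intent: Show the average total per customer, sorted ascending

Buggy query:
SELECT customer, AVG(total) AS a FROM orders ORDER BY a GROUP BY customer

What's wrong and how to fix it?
Bug: ORDER BY appears before GROUP BY; SQL clause order requires GROUP BY first

Fix: Reorder: SELECT … FROM … GROUP BY … ORDER BY …

Corrected query:
SELECT customer, AVG(total) AS a FROM orders GROUP BY customer ORDER BY a

Result:
customer | a        
---------+----------
Bob      | NULL     
Eve      | 1350.4925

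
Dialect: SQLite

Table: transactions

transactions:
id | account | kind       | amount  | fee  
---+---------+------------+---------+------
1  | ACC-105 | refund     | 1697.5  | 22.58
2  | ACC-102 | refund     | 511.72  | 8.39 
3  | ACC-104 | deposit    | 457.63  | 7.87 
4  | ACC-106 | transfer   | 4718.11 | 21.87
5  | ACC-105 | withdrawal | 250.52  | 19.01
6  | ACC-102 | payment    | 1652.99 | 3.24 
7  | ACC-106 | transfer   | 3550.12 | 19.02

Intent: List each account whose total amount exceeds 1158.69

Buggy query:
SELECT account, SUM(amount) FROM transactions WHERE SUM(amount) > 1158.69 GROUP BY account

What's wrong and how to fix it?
Bug: SUM(amount) is an aggregate, but WHERE filters rows before aggregation

Fix: Use HAVING (which filters groups after aggregation) instead of WHERE

Corrected query:
SELECT account, SUM(amount) FROM transactions GROUP BY account HAVING SUM(amount) > 1158.69

Result:
account | SUM(amount)
--------+------------
ACC-102 | 2164.71    
ACC-105 | 1948.02    
ACC-106 | 8268.23    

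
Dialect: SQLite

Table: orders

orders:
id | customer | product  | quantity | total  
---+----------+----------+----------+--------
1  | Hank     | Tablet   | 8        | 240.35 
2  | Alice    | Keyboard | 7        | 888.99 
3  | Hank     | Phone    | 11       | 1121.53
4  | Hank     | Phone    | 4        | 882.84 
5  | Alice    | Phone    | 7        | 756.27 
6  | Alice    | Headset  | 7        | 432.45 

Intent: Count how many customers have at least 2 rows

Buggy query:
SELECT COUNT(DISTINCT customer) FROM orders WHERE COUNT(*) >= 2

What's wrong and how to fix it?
Bug: COUNT(*) cannot appear in WHERE; the per-group count doesn't exist yet

Fix: Group first with HAVING COUNT(*) >= 2, then COUNT the resulting groups

Corrected query:
SELECT COUNT(*) FROM (SELECT customer FROM orders GROUP BY customer HAVING COUNT(*) >= 2)

Result:
COUNT(*)
--------
2       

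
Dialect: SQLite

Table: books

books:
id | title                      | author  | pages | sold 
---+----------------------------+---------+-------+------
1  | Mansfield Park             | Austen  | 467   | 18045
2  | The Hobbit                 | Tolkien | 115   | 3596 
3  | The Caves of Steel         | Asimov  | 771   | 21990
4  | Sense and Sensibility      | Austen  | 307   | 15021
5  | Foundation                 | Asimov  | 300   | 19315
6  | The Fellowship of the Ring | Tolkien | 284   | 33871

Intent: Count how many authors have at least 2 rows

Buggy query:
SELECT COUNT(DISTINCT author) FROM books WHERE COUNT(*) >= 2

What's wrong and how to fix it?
Bug: WHERE filters individual rows, not groups, so a group-level COUNT is invalid there

Fix: Use a subquery that GROUPs and filters with HAVING, then count its rows

Corrected query:
SELECT COUNT(*) FROM (SELECT author FROM books GROUP BY author HAVING COUNT(*) >= 2)

Result:
COUNT(*)
--------
3       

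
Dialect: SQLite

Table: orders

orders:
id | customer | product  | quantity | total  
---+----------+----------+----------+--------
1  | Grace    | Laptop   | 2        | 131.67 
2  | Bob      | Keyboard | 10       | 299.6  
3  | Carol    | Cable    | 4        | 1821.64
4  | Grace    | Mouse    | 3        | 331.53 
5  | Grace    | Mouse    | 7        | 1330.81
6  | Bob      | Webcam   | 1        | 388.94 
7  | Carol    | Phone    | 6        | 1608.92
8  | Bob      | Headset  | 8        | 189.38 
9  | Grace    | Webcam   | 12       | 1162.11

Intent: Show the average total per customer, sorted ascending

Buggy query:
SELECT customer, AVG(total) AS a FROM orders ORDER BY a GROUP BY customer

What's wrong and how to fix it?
Bug: ORDER BY appears before GROUP BY; SQL clause order requires GROUP BY first

Fix: Move ORDER BY to the end, after GROUP BY

Corrected query:
SELECT customer, AVG(total) AS a FROM orders GROUP BY customer ORDER BY a

Result:
customer | a      
---------+--------
Bob      | 292.64 
Grace    | 739.03 
Carol    | 1715.28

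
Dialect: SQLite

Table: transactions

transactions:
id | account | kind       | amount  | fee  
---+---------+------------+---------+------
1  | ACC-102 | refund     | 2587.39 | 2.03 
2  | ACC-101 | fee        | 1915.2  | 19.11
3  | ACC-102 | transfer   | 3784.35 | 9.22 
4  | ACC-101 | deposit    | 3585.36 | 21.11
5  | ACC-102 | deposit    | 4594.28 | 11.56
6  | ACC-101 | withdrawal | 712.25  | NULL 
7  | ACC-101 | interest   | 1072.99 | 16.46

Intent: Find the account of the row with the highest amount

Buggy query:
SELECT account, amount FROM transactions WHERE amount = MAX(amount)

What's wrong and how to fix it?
Bug: MAX(amount) is an aggregate and cannot be used directly in WHERE

Fix: Wrap MAX in a scalar subquery so WHERE compares against a single value

Corrected query:
SELECT account, amount FROM transactions WHERE amount = (SELECT MAX(amount) FROM transactions)

Result:
account | amount 
--------+--------
ACC-102 | 4594.28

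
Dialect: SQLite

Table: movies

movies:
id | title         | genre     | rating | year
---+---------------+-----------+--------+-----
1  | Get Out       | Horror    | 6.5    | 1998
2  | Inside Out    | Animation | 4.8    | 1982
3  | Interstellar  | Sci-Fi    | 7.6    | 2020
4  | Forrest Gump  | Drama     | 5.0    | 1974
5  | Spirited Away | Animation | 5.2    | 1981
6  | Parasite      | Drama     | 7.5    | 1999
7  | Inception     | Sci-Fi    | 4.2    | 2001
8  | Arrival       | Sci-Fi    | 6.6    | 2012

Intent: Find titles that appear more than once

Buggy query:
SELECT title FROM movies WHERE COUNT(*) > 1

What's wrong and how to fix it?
Bug: WHERE can't reference COUNT(*); aggregates are computed after WHERE

Fix: Group first, then use HAVING for the count condition

Corrected query:
SELECT title FROM movies GROUP BY title HAVING COUNT(*) > 1

Result:
(no rows)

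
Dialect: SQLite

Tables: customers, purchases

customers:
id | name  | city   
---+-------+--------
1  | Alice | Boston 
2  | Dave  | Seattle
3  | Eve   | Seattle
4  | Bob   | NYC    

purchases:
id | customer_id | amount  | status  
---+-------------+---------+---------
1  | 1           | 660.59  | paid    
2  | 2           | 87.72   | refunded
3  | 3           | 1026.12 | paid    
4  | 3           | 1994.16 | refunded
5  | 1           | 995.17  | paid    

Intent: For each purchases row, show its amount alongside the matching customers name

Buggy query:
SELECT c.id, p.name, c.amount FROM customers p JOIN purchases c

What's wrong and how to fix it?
Bug: Missing join condition: each purchases row is matched to all customers rows instead of just its own

Fix: Specify the join condition linking the foreign key to the parent id

Corrected query:
SELECT c.id, p.name, c.amount FROM customers p JOIN purchases c ON c.customer_id = p.id

Result:
id | name  | amount 
---+-------+--------
1  | Alice | 660.59 
2  | Dave  | 87.72  
3  | Eve   | 1026.12
4  | Eve   | 1994.16
5  | Alice | 995.17 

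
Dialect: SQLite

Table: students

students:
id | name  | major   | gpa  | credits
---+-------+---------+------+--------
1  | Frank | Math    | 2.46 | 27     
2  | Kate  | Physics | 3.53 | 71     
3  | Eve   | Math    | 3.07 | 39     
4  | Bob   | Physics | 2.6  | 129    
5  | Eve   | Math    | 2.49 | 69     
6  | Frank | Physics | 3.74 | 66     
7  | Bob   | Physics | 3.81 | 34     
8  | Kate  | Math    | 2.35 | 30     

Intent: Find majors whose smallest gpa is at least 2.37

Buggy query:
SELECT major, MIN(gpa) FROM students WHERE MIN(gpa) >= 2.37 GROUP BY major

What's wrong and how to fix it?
Bug: Aggregates like MIN are computed per group after WHERE runs

Fix: Use HAVING for the per-group MIN condition

Corrected query:
SELECT major, MIN(gpa) FROM students GROUP BY major HAVING MIN(gpa) >= 2.37

Result:
major   | MIN(gpa)
--------+---------
Physics | 2.6     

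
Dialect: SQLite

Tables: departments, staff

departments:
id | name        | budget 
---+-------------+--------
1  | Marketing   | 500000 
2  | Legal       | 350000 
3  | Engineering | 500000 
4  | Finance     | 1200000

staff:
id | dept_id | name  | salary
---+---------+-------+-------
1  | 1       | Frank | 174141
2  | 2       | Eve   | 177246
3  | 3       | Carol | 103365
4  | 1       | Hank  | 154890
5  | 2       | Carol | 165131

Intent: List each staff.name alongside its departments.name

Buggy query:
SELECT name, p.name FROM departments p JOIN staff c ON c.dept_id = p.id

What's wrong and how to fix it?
Bug: Both tables have a 'name' column; the unqualified reference is ambiguous

Fix: Prefix ambiguous columns with the table alias

Corrected query:
SELECT c.name, p.name FROM departments p JOIN staff c ON c.dept_id = p.id

Result:
name  | name       
------+------------
Frank | Marketing  
Eve   | Legal      
Carol | Engineering
Hank  | Marketing  
Carol | Legal      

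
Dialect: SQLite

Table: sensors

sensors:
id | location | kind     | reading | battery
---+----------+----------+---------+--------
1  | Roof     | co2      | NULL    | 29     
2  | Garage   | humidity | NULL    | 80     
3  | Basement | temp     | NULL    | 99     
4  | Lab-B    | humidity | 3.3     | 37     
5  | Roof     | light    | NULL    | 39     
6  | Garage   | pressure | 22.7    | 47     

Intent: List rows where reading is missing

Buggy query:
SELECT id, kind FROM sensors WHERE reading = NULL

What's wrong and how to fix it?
Bug: '= NULL' is always unknown in SQL three-valued logic, so no rows match

Fix: Use IS NULL to test for NULL

Corrected query:
SELECT id, kind FROM sensors WHERE reading IS NULL

Result:
id | kind    
---+---------
1  | co2     
2  | humidity
3  | temp    
5  | light   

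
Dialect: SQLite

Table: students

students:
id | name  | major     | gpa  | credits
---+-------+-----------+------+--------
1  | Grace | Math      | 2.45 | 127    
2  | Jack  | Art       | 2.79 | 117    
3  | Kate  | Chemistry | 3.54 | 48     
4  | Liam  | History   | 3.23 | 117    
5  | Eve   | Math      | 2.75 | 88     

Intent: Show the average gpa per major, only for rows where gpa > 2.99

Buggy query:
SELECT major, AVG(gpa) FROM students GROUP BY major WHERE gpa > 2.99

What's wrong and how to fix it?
Bug: Row-level WHERE must come before GROUP BY in the clause order

Fix: Move the WHERE clause before GROUP BY

Corrected query:
SELECT major, AVG(gpa) FROM students WHERE gpa > 2.99 GROUP BY major

Result:
major     | AVG(gpa)
----------+---------
Chemistry | 3.54    
History   | 3.23    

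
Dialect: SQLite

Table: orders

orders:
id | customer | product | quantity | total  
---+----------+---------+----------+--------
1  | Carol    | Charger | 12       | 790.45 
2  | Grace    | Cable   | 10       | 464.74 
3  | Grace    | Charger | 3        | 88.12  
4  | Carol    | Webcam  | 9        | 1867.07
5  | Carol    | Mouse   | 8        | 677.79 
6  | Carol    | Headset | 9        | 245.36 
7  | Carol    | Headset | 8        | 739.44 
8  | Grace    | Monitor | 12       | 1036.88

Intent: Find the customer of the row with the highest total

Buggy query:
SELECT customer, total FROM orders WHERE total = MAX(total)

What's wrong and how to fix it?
Bug: WHERE is evaluated per row; an aggregate over the whole table isn't defined there

Fix: Wrap MAX in a scalar subquery so WHERE compares against a single value

Corrected query:
SELECT customer, total FROM orders WHERE total = (SELECT MAX(total) FROM orders)

Result:
customer | total  
---------+--------
Carol    | 1867.07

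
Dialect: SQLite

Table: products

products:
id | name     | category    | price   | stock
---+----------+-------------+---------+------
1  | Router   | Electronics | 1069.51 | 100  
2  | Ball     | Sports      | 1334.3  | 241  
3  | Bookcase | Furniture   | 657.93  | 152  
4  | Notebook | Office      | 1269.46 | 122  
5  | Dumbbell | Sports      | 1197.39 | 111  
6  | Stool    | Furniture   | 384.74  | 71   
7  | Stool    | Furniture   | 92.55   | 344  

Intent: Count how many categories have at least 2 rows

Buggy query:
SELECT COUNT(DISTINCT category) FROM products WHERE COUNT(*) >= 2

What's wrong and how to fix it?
Bug: COUNT(*) cannot appear in WHERE; the per-group count doesn't exist yet

Fix: Use a subquery that GROUPs and filters with HAVING, then count its rows

Corrected query:
SELECT COUNT(*) FROM (SELECT category FROM products GROUP BY category HAVING COUNT(*) >= 2)

Result:
COUNT(*)
--------
2       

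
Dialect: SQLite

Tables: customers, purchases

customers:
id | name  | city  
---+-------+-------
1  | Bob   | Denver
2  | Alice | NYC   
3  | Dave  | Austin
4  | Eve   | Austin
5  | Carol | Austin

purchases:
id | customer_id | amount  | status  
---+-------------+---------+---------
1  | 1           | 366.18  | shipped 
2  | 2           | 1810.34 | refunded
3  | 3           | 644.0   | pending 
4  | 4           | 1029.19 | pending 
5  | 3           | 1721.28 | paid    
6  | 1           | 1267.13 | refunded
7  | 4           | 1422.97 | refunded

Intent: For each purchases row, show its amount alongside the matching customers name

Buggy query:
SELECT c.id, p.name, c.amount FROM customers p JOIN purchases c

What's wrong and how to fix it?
Bug: Missing join condition: each purchases row is matched to all customers rows instead of just its own

Fix: Specify the join condition linking the foreign key to the parent id

Corrected query:
SELECT c.id, p.name, c.amount FROM customers p JOIN purchases c ON c.customer_id = p.id

Result:
id | name  | amount 
---+-------+--------
1  | Bob   | 366.18 
2  | Alice | 1810.34
3  | Dave  | 644    
4  | Eve   | 1029.19
5  | Dave  | 1721.28
6  | Bob   | 1267.13
7  | Eve   | 1422.97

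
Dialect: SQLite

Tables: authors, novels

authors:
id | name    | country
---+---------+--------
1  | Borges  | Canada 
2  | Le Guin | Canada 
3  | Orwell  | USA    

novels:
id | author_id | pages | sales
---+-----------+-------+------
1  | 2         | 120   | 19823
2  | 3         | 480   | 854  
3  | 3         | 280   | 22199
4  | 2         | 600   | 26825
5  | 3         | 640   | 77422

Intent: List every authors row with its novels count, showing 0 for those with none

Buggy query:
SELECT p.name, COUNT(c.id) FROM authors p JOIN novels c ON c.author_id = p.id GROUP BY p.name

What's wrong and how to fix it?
Bug: INNER JOIN drops authors rows that have no matching novels rows

Fix: Use LEFT JOIN so parents without children still appear (COUNT(c.id) gives 0)

Corrected query:
SELECT p.name, COUNT(c.id) FROM authors p LEFT JOIN novels c ON c.author_id = p.id GROUP BY p.name

Result:
name    | COUNT(c.id)
--------+------------
Borges  | 0          
Le Guin | 2          
Orwell  | 3          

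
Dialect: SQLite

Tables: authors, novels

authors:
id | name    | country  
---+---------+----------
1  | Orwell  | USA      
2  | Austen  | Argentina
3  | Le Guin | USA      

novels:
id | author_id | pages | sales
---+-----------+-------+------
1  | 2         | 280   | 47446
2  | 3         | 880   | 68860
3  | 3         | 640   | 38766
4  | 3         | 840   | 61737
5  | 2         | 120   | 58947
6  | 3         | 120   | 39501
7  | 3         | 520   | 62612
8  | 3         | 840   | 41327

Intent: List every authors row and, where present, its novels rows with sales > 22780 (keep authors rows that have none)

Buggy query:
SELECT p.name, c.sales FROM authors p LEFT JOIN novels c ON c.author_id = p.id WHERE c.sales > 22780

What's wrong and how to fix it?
Bug: A WHERE condition on the right-hand table after LEFT JOIN drops unmatched parents

Fix: Move the right-table condition into the ON clause so unmatched parents are kept

Corrected query:
SELECT p.name, c.sales FROM authors p LEFT JOIN novels c ON c.author_id = p.id AND c.sales > 22780

Result:
name    | sales
--------+------
Orwell  | NULL 
Austen  | 47446
Austen  | 58947
Le Guin | 38766
Le Guin | 39501
Le Guin | 41327
Le Guin | 61737
Le Guin | 62612
Le Guin | 68860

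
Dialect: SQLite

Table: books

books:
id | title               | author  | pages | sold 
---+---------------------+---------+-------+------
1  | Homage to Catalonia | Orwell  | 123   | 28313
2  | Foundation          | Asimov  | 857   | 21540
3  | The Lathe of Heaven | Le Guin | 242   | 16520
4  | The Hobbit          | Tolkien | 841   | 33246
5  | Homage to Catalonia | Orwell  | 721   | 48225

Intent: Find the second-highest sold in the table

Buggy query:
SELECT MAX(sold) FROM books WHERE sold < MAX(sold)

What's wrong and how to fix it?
Bug: MAX(sold) on the right of the comparison is an aggregate-in-WHERE error

Fix: Compute the overall MAX in a subquery, then take MAX of rows below it

Corrected query:
SELECT MAX(sold) FROM books WHERE sold < (SELECT MAX(sold) FROM books)

Result:
MAX(sold)
---------
33246    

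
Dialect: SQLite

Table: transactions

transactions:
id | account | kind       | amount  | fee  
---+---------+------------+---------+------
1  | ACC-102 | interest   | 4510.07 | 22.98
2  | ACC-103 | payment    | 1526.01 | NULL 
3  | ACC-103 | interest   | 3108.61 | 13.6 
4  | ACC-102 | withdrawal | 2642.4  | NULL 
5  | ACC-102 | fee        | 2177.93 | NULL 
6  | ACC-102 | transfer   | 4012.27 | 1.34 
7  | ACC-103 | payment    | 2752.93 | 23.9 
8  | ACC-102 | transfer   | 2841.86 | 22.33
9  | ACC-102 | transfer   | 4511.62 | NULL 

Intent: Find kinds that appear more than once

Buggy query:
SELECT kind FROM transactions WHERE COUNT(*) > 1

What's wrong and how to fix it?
Bug: COUNT(*) is an aggregate and cannot be used in WHERE

Fix: GROUP BY kind, then filter groups with HAVING COUNT(*) > 1

Corrected query:
SELECT kind FROM transactions GROUP BY kind HAVING COUNT(*) > 1

Result:
kind    
--------
interest
payment 
transfer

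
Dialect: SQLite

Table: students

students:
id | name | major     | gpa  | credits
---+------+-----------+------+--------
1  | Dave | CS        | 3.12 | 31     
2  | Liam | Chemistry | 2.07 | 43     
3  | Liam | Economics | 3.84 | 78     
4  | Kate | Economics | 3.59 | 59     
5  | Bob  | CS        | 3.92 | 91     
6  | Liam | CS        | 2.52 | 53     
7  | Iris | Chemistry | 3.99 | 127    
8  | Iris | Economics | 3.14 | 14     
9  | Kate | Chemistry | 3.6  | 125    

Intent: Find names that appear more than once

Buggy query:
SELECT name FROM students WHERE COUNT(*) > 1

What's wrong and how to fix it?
Bug: WHERE can't reference COUNT(*); aggregates are computed after WHERE

Fix: GROUP BY name, then filter groups with HAVING COUNT(*) > 1

Corrected query:
SELECT name FROM students GROUP BY name HAVING COUNT(*) > 1

Result:
name
----
Iris
Kate
Liam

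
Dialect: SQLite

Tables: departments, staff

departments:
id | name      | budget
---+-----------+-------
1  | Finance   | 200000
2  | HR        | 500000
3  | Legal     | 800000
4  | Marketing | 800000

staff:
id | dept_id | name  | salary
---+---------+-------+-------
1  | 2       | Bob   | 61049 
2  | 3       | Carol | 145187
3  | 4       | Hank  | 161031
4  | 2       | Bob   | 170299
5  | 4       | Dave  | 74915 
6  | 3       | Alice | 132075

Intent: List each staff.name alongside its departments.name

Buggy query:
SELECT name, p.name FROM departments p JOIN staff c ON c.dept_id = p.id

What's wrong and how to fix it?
Bug: 'name' exists in both joined tables, so the database can't tell which one is meant

Fix: Prefix ambiguous columns with the table alias

Corrected query:
SELECT c.name, p.name FROM departments p JOIN staff c ON c.dept_id = p.id

Result:
name  | name     
------+----------
Bob   | HR       
Carol | Legal    
Hank  | Marketing
Bob   | HR       
Dave  | Marketing
Alice | Legal    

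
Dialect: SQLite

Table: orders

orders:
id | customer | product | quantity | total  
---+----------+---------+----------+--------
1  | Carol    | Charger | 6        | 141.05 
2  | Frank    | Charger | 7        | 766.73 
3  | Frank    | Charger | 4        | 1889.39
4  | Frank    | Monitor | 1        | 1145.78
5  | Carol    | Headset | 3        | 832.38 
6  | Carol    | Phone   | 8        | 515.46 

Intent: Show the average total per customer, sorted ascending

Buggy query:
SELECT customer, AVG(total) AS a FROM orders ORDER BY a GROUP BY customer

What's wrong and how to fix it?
Bug: GROUP BY must precede ORDER BY

Fix: Move ORDER BY to the end, after GROUP BY

Corrected query:
SELECT customer, AVG(total) AS a FROM orders GROUP BY customer ORDER BY a

Result:
customer | a         
---------+-----------
Carol    | 496.296667
Frank    | 1267.3    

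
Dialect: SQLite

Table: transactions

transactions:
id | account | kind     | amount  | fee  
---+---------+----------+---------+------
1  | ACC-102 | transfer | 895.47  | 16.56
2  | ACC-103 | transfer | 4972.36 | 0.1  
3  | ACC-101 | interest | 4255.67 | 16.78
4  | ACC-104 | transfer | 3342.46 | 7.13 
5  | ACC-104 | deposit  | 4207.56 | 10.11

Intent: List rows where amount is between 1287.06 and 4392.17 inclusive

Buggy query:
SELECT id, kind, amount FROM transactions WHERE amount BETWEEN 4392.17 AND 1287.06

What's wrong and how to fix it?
Bug: BETWEEN expects the lower bound first; with 4392.17 AND 1287.06 the range is empty

Fix: Swap the bounds so the smaller value comes first

Corrected query:
SELECT id, kind, amount FROM transactions WHERE amount BETWEEN 1287.06 AND 4392.17

Result:
id | kind     | amount 
---+----------+--------
3  | interest | 4255.67
4  | transfer | 3342.46
5  | deposit  | 4207.56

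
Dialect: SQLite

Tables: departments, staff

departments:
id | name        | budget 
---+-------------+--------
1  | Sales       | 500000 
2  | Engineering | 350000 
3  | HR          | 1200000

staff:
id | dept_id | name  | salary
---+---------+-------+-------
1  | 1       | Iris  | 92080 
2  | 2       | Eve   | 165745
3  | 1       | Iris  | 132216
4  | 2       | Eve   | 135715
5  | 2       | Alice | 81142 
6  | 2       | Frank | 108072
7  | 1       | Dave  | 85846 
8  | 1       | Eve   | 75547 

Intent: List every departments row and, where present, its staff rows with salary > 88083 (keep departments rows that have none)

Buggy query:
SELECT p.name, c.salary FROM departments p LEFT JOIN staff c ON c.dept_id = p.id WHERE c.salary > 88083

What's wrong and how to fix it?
Bug: Filtering c.salary in WHERE discards the NULL rows produced by LEFT JOIN, turning it into an inner join

Fix: Put 'c.salary > 88083' in the JOIN's ON clause instead of WHERE

Corrected query:
SELECT p.name, c.salary FROM departments p LEFT JOIN staff c ON c.dept_id = p.id AND c.salary > 88083

Result:
name        | salary
------------+-------
Sales       | 92080 
Sales       | 132216
Engineering | 108072
Engineering | 135715
Engineering | 165745
HR          | NULL  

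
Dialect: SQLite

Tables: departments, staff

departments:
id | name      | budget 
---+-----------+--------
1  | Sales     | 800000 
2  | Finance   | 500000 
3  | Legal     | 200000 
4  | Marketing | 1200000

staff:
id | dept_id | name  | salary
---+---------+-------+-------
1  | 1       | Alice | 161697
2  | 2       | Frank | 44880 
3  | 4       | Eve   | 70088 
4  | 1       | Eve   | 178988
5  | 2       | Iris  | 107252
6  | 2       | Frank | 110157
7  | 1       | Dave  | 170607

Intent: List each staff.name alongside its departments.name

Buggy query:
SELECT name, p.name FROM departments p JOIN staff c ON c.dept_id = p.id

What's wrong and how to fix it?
Bug: 'name' exists in both joined tables, so the database can't tell which one is meant

Fix: Prefix ambiguous columns with the table alias

Corrected query:
SELECT c.name, p.name FROM departments p JOIN staff c ON c.dept_id = p.id

Result:
name  | name     
------+----------
Alice | Sales    
Frank | Finance  
Eve   | Marketing
Eve   | Sales    
Iris  | Finance  
Frank | Finance  
Dave  | Sales    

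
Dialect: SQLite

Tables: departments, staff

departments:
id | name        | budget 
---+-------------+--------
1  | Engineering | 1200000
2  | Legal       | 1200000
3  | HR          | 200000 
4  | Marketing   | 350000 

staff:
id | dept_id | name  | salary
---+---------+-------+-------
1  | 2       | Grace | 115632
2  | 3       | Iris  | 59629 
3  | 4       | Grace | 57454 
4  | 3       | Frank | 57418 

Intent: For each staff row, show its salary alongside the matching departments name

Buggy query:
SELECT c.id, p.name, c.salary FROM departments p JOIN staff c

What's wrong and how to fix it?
Bug: Missing join condition: each staff row is matched to all departments rows instead of just its own

Fix: Add ON c.dept_id = p.id to the JOIN

Corrected query:
SELECT c.id, p.name, c.salary FROM departments p JOIN staff c ON c.dept_id = p.id

Result:
id | name      | salary
---+-----------+-------
1  | Legal     | 115632
2  | HR        | 59629 
3  | Marketing | 57454 
4  | HR        | 57418 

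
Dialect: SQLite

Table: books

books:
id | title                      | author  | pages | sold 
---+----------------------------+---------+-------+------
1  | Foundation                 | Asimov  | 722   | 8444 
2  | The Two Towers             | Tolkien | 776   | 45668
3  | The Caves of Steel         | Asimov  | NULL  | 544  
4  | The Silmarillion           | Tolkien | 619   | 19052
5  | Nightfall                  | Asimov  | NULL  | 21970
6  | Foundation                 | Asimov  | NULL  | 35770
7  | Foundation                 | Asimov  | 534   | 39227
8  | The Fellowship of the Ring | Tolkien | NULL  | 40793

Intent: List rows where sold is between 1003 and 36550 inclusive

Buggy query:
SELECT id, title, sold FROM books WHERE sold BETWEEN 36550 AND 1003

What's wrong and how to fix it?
Bug: BETWEEN expects the lower bound first; with 36550 AND 1003 the range is empty

Fix: Swap the bounds so the smaller value comes first

Corrected query:
SELECT id, title, sold FROM books WHERE sold BETWEEN 1003 AND 36550

Result:
id | title            | sold 
---+------------------+------
1  | Foundation       | 8444 
4  | The Silmarillion | 19052
5  | Nightfall        | 21970
6  | Foundation       | 35770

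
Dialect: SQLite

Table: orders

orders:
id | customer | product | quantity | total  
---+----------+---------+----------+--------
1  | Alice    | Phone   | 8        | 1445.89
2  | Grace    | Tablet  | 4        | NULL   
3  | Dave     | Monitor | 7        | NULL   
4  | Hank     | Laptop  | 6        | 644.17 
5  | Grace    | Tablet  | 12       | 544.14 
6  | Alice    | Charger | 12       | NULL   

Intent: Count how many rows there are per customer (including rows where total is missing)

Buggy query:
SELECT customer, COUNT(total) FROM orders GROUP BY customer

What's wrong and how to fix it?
Bug: COUNT(column) counts non-NULL values only; rows with NULL total aren't counted

Fix: Use COUNT(*) to count all rows regardless of NULL

Corrected query:
SELECT customer, COUNT(*) FROM orders GROUP BY customer

Result:
customer | COUNT(*)
---------+---------
Alice    | 2       
Dave     | 1       
Grace    | 2       
Hank     | 1       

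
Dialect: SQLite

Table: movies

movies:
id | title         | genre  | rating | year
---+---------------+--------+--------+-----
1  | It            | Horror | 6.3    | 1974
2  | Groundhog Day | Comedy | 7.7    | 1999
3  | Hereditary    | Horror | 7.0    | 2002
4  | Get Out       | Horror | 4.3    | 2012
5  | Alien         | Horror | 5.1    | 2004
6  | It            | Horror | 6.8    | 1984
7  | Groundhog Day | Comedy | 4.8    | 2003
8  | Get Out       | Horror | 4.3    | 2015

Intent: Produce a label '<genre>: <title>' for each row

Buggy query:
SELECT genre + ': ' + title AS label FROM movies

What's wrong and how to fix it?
Bug: '+' is numeric addition; on text columns SQLite converts them to 0 instead of concatenating

Fix: Use the || operator for string concatenation

Corrected query:
SELECT genre || ': ' || title AS label FROM movies

Result:
label                
---------------------
Horror: It           
Comedy: Groundhog Day
Horror: Hereditary   
Horror: Get Out      
Horror: Alien        
Horror: It           
Comedy: Groundhog Day
Horror: Get Out      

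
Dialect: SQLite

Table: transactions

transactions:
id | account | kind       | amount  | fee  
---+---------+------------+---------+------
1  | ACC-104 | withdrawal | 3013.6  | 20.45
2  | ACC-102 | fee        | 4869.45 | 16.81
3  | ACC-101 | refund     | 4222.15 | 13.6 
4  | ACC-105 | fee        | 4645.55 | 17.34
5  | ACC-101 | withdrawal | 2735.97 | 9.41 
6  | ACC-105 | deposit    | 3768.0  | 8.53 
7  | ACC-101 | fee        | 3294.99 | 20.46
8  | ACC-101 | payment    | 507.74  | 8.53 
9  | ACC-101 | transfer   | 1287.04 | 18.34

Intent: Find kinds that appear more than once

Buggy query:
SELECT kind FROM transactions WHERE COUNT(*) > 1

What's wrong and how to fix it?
Bug: COUNT(*) is an aggregate and cannot be used in WHERE

Fix: Group first, then use HAVING for the count condition

Corrected query:
SELECT kind FROM transactions GROUP BY kind HAVING COUNT(*) > 1

Result:
kind      
----------
fee       
withdrawal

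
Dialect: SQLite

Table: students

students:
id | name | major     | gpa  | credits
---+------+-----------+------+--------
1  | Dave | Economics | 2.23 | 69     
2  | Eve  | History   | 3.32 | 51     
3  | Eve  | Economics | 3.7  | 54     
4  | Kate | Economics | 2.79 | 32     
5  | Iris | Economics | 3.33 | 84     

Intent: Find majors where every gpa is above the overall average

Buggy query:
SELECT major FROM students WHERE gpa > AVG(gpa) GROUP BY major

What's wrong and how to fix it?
Bug: AVG() is an aggregate; it can't sit directly in WHERE

Fix: Use a subquery for AVG and a HAVING MIN(...) filter so the condition holds for every row in the group

Corrected query:
SELECT major FROM students GROUP BY major HAVING MIN(gpa) > (SELECT AVG(gpa) FROM students)

Result:
major  
-------
History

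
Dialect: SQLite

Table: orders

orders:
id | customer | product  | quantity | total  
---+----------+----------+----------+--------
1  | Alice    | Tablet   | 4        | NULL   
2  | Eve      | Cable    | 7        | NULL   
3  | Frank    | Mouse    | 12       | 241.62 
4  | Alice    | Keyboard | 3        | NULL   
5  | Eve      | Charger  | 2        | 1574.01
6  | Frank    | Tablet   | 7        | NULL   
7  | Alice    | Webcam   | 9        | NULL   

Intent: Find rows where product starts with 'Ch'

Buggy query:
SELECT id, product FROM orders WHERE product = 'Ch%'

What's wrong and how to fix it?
Bug: '=' compares the literal string including the % character; pattern matching needs LIKE

Fix: Replace '=' with LIKE so 'Ch%' is treated as a pattern

Corrected query:
SELECT id, product FROM orders WHERE product LIKE 'Ch%'

Result:
id | product
---+--------
5  | Charger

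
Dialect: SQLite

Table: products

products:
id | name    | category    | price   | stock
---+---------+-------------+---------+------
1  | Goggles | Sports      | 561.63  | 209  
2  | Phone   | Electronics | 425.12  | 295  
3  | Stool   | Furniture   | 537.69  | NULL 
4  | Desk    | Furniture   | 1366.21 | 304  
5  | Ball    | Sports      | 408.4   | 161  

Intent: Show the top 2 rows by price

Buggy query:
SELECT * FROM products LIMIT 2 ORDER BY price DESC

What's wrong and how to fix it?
Bug: ORDER BY cannot follow LIMIT; LIMIT is the final clause

Fix: Sort with ORDER BY, then apply LIMIT

Corrected query:
SELECT * FROM products ORDER BY price DESC LIMIT 2

Result:
id | name    | category  | price   | stock
---+---------+-----------+---------+------
4  | Desk    | Furniture | 1366.21 | 304  
1  | Goggles | Sports    | 561.63  | 209  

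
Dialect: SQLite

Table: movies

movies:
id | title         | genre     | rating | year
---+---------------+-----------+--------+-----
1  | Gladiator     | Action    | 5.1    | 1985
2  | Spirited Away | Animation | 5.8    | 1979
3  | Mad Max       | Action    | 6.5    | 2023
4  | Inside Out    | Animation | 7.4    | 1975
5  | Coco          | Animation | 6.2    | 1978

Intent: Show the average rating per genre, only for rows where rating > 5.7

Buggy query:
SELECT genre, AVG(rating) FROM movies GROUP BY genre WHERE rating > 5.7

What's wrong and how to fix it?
Bug: WHERE cannot follow GROUP BY

Fix: Place WHERE between FROM and GROUP BY

Corrected query:
SELECT genre, AVG(rating) FROM movies WHERE rating > 5.7 GROUP BY genre

Result:
genre     | AVG(rating)
----------+------------
Action    | 6.5        
Animation | 6.466667   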